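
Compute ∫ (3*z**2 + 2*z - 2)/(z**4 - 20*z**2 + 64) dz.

Factor the denominator: (z - 4)*(z - 2)*(z + 2)*(z + 4).
Partial-fraction decomposition: -19/(48*(z + 4)) + 1/(8*(z + 2)) - 7/(24*(z - 2)) + 9/(16*(z - 4)).
Integrate each term: A/(z−a) contributes A·log|z−a|.

9*log(z - 4)/16 - 7*log(z - 2)/24 + log(z + 2)/8 - 19*log(z + 4)/48 + C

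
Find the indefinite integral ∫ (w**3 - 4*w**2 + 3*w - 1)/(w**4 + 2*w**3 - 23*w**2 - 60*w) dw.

Factor the denominator: w*(w - 5)*(w + 3)*(w + 4).
Partial-fraction decomposition: 47/(12*(w + 4)) - 73/(24*(w + 3)) + 13/(120*(w - 5)) + 1/(60*w).
Integrate each term: A/(w−a) contributes A·log|w−a|.

log(w)/60 + 13*log(w - 5)/120 - 73*log(w + 3)/24 + 47*log(w + 4)/12 + C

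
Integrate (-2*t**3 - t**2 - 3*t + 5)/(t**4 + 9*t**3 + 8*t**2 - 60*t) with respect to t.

Factor the denominator: t*(t - 2)*(t + 5)*(t + 6).
Partial-fraction decomposition: -419/(48*(t + 6)) + 7/(t + 5) - 3/(16*(t - 2)) - 1/(12*t).
Integrate each term: A/(t−a) contributes A·log|t−a|.

-log(t)/12 - 3*log(t - 2)/16 + 7*log(t + 5) - 419*log(t + 6)/48 + C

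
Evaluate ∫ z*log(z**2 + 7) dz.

z**2*log(z**2 + 7)/2 - z**2/2 + 7*log(z**2 + 7)/2 + C

Let u = z**2 + 7, so du = (2*z) dz.
The integral becomes (1/2)·∫ log(u) du; integrate by parts with u′=log(u), dv′=du.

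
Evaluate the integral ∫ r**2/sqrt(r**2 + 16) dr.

r*sqrt(r**2 + 16)/2 - 8*log(r + sqrt(r**2 + 16)) + C

Substitute r = 4·tan(θ), so dr = 4·sec(θ)^2 dθ and the radical becomes sqrt(r**2 + 16) = 4·sec(θ) by the Pythagorean identity.
Integrate the resulting trig expression in θ, then back-substitute tan(θ) = r/4, sec(θ) = sqrt(r**2 + 16)/4 (absorbing any constant into C).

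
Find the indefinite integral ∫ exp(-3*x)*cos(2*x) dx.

2*exp(-3*x)*sin(2*x)/13 - 3*exp(-3*x)*cos(2*x)/13 + C

Let I denote the integral. Integrate by parts with u = cos(2*x), dv = exp(-3*x) dx, so v = -exp(-3*x)/3: I = -exp(-3*x)*cos(2*x)/3 − (2/3)·∫ exp(-3*x)*sin(2*x) dx.
Apply parts again with u = sin(2*x), dv = exp(-3*x) dx: ∫ exp(-3*x)*sin(2*x) dx = -exp(-3*x)*sin(2*x)/3 + (2/3)·I. Substituting back brings back I: I = 2*exp(-3*x)*sin(2*x)/9 - exp(-3*x)*cos(2*x)/3 − (4/9)·I.
Solving for I: (1 + 4/9)·I equals the remaining terms, so I = (9/13)·(2*exp(-3*x)*sin(2*x)/9 - exp(-3*x)*cos(2*x)/3).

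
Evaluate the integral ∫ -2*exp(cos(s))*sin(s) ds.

Let u = cos(s), so du = (-sin(s)) ds.
Rewriting, the integral becomes 2·∫ e^u du = 2·e^u.
Substituting back, u = cos(s).

2*exp(cos(s)) + C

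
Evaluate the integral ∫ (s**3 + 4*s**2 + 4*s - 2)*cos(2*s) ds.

Use integration by parts with u = s**3 + 4*s**2 + 4*s - 2, dv = cos(2*s) ds, so v = sin(2*s)/2.
Apply parts 3 times (tabular method): alternate signs, differentiate u down to 0, integrate dv up.

s**3*sin(2*s)/2 + 2*s**2*sin(2*s) + 3*s**2*cos(2*s)/4 + 5*s*sin(2*s)/4 + 2*s*cos(2*s) - 2*sin(2*s) + 5*cos(2*s)/8 + C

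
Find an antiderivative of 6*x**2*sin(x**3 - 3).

-2*cos(x**3 - 3) + C

Let u = x**3 - 3, so du = (3*x**2) dx.
Rewriting, the integral becomes 2·∫ sin(u) du = 2·-cos(u).
Substituting back, u = x**3 - 3.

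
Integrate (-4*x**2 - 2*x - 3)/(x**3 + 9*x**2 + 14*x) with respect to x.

-3*log(x)/14 + 3*log(x + 2)/2 - 37*log(x + 7)/7 + C

Factor the denominator: x*(x + 2)*(x + 7).
Partial-fraction decomposition: -37/(7*(x + 7)) + 3/(2*(x + 2)) - 3/(14*x).
Integrate each term: A/(x−a) contributes A·log|x−a|.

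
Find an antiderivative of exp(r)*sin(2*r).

exp(r)*sin(2*r)/5 - 2*exp(r)*cos(2*r)/5 + C

Let I denote the integral. Integrate by parts with u = sin(2*r), dv = exp(r) dr, so v = exp(r): I = exp(r)*sin(2*r) − 2·∫ exp(r)*cos(2*r) dr.
Apply parts again with u = cos(2*r), dv = exp(r) dr: ∫ exp(r)*cos(2*r) dr = exp(r)*cos(2*r) + 2·I. Substituting back brings back I: I = exp(r)*sin(2*r) - 2*exp(r)*cos(2*r) − 4·I.
Solving for I: (1 + 4)·I equals the remaining terms, so I = (1/5)·(exp(r)*sin(2*r) - 2*exp(r)*cos(2*r)).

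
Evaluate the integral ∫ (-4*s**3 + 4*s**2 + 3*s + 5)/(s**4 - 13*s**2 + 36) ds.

Factor the denominator: (s - 3)*(s - 2)*(s + 2)*(s + 3).
Partial-fraction decomposition: -14/(3*(s + 3)) + 47/(20*(s + 2)) + 1/(4*(s - 2)) - 29/(15*(s - 3)).
Integrate each term: A/(s−a) contributes A·log|s−a|.

-29*log(s - 3)/15 + log(s - 2)/4 + 47*log(s + 2)/20 - 14*log(s + 3)/3 + C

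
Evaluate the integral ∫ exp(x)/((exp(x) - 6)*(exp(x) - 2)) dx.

Let u = e^x, du = e^x dx.
The integral becomes ∫ du/((u-6)(u-2)); decompose into partial fractions.

log(exp(x) - 6)/4 - log(exp(x) - 2)/4 + C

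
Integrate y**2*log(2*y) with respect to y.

y**3*(log(y) + log(2))/3 - y**3/9 + C

Use integration by parts with u = log(2*y), dv = y**2 dy.
Then du = 1/y dy and v = y**3/3.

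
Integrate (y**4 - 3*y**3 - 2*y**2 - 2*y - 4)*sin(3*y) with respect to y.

-y**4*cos(3*y)/3 + 4*y**3*sin(3*y)/9 + y**3*cos(3*y) - y**2*sin(3*y) + 10*y**2*cos(3*y)/9 - 20*y*sin(3*y)/27 + 88*cos(3*y)/81 + C

Use integration by parts with u = y**4 - 3*y**3 - 2*y**2 - 2*y - 4, dv = sin(3*y) dy, so v = -cos(3*y)/3.
Apply parts 4 times (tabular method): alternate signs, differentiate u down to 0, integrate dv up.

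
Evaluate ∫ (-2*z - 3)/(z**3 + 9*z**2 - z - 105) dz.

Factor the denominator: (z - 3)*(z + 5)*(z + 7).
Partial-fraction decomposition: 11/(20*(z + 7)) - 7/(16*(z + 5)) - 9/(80*(z - 3)).
Integrate each term: A/(z−a) contributes A·log|z−a|.

-9*log(z - 3)/80 - 7*log(z + 5)/16 + 11*log(z + 7)/20 + C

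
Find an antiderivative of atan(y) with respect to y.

y*atan(y) - log(y**2 + 1)/2 + C

Use integration by parts with u = arctan(y), dv = dy.
Then du = 1/(y**2 + 1) dy.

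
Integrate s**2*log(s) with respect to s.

Use integration by parts with u = log(s), dv = s**2 ds.
Then du = 1/s ds and v = s**3/3.

s**3*log(s)/3 - s**3/9 + C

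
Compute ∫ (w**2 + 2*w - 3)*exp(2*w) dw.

Use integration by parts with u = w**2 + 2*w - 3, dv = exp(2*w) dw, so v = exp(2*w)/2.
Apply parts 2 times (tabular method): alternate signs, differentiate u down to 0, integrate dv up.

(2*w**2 + 2*w - 7)*exp(2*w)/4 + C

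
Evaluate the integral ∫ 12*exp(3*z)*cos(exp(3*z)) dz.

4*sin(exp(3*z)) + C

Let u = exp(3*z), so du = (3*exp(3*z)) dz.
Rewriting, the integral becomes 4·∫ cos(u) du = 4·sin(u).
Substituting back, u = exp(3*z).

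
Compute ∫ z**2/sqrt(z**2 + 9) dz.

z*sqrt(z**2 + 9)/2 - 9*log(z + sqrt(z**2 + 9))/2 + C

Substitute z = 3·tan(θ), so dz = 3·sec(θ)^2 dθ and the radical becomes sqrt(z**2 + 9) = 3·sec(θ) by the Pythagorean identity.
Integrate the resulting trig expression in θ, then back-substitute tan(θ) = z/3, sec(θ) = sqrt(z**2 + 9)/3 (absorbing any constant into C).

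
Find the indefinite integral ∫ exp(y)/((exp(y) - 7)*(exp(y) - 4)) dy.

Let u = e^y, du = e^y dy.
The integral becomes ∫ du/((u-7)(u-4)); decompose into partial fractions.

log(exp(y) - 7)/3 - log(exp(y) - 4)/3 + C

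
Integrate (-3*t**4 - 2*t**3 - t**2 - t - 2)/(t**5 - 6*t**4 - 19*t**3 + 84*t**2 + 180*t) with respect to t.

-log(t)/90 - 1091*log(t - 6)/108 + 2157*log(t - 5)/280 + 9*log(t + 2)/28 - 197*log(t + 3)/216 + C

Factor the denominator: t*(t - 6)*(t - 5)*(t + 2)*(t + 3).
Partial-fraction decomposition: -197/(216*(t + 3)) + 9/(28*(t + 2)) + 2157/(280*(t - 5)) - 1091/(108*(t - 6)) - 1/(90*t).
Integrate each term: A/(t−a) contributes A·log|t−a|.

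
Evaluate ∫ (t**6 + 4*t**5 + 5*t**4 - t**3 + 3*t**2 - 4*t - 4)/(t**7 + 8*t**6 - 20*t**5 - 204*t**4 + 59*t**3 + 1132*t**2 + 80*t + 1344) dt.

2359*log(t - 4)/2992 - 209*log(t - 3)/490 - 431071*log(t + 4)/679728 + 1049*log(t + 7)/825 + 11*log(t**2 + 1)/28900 - 27*atan(t)/14450 - 117/(238*t + 952) + C

Factor the denominator: (t - 4)*(t - 3)*(t + 4)**2*(t + 7)*(t**2 + 1).
Partial-fraction decomposition: (11*t - 27)/(14450*(t**2 + 1)) + 1049/(825*(t + 7)) - 431071/(679728*(t + 4)) + 117/(238*(t + 4)**2) - 209/(490*(t - 3)) + 2359/(2992*(t - 4)).
Integrate each term; A/(t−a) gives A·log|t−a|; the (Bt+D)/(t²+p²) term gives a log and an atan.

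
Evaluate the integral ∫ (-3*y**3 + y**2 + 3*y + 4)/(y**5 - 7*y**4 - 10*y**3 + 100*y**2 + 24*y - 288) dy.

-295*log(y - 6)/288 + 20*log(y - 4)/21 - log(y - 2)/16 - 13*log(y + 2)/96 + 17*log(y + 3)/63 + C

Factor the denominator: (y - 6)*(y - 4)*(y - 2)*(y + 2)*(y + 3).
Partial-fraction decomposition: 17/(63*(y + 3)) - 13/(96*(y + 2)) - 1/(16*(y - 2)) + 20/(21*(y - 4)) - 295/(288*(y - 6)).
Integrate each term: A/(y−a) contributes A·log|y−a|.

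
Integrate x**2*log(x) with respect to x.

x**3*log(x)/3 - x**3/9 + C

Use integration by parts with u = log(x), dv = x**2 dx.
Then du = 1/x dx and v = x**3/3.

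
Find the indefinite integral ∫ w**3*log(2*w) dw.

Use integration by parts with u = log(2*w), dv = w**3 dw.
Then du = 1/w dw and v = w**4/4.

w**4*(log(w) + log(2))/4 - w**4/16 + C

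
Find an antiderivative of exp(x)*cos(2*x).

2*exp(x)*sin(2*x)/5 + exp(x)*cos(2*x)/5 + C

Let I denote the integral. Integrate by parts with u = cos(2*x), dv = exp(x) dx, so v = exp(x): I = exp(x)*cos(2*x) + 2·∫ exp(x)*sin(2*x) dx.
Apply parts again with u = sin(2*x), dv = exp(x) dx: ∫ exp(x)*sin(2*x) dx = exp(x)*sin(2*x) − 2·I. Substituting back brings back I: I = 2*exp(x)*sin(2*x) + exp(x)*cos(2*x) − 4·I.
Solving for I: (1 + 4)·I equals the remaining terms, so I = (1/5)·(2*exp(x)*sin(2*x) + exp(x)*cos(2*x)).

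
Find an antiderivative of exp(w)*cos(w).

Let I denote the integral. Integrate by parts with u = cos(w), dv = exp(w) dw, so v = exp(w): I = exp(w)*cos(w) + ∫ exp(w)*sin(w) dw.
Apply parts again with u = sin(w), dv = exp(w) dw: ∫ exp(w)*sin(w) dw = exp(w)*sin(w) − I. Substituting back brings back I: I = exp(w)*sin(w) + exp(w)*cos(w) − I.
Solving for I: (1 + 1)·I equals the remaining terms, so I = (1/2)·(exp(w)*sin(w) + exp(w)*cos(w)).

exp(w)*sin(w)/2 + exp(w)*cos(w)/2 + C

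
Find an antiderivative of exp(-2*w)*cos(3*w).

Let I denote the integral. Integrate by parts with u = cos(3*w), dv = exp(-2*w) dw, so v = -exp(-2*w)/2: I = -exp(-2*w)*cos(3*w)/2 − (3/2)·∫ exp(-2*w)*sin(3*w) dw.
Apply parts again with u = sin(3*w), dv = exp(-2*w) dw: ∫ exp(-2*w)*sin(3*w) dw = -exp(-2*w)*sin(3*w)/2 + (3/2)·I. Substituting back brings back I: I = 3*exp(-2*w)*sin(3*w)/4 - exp(-2*w)*cos(3*w)/2 − (9/4)·I.
Solving for I: (1 + 9/4)·I equals the remaining terms, so I = (4/13)·(3*exp(-2*w)*sin(3*w)/4 - exp(-2*w)*cos(3*w)/2).

3*exp(-2*w)*sin(3*w)/13 - 2*exp(-2*w)*cos(3*w)/13 + C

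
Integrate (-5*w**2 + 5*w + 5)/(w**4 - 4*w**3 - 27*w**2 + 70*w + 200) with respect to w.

Factor the denominator: (w - 5)**2*(w + 2)*(w + 4).
Partial-fraction decomposition: 95/(162*(w + 4)) - 25/(98*(w + 2)) - 1315/(3969*(w - 5)) - 95/(63*(w - 5)**2).
Integrate each term; A/(w−a) gives A·log|w−a|; A/(w−a)² gives −A/(w−a).

-1315*log(w - 5)/3969 - 25*log(w + 2)/98 + 95*log(w + 4)/162 + 95/(63*w - 315) + C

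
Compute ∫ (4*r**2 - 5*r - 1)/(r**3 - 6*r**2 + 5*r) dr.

-log(r)/5 + 37*log(r - 5)/10 + log(r - 1)/2 + C

Factor the denominator: r*(r - 5)*(r - 1).
Partial-fraction decomposition: 1/(2*(r - 1)) + 37/(10*(r - 5)) - 1/(5*r).
Integrate each term: A/(r−a) contributes A·log|r−a|.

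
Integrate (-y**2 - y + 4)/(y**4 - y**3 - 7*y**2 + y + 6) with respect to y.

Factor the denominator: (y - 3)*(y - 1)*(y + 1)*(y + 2).
Partial-fraction decomposition: -2/(15*(y + 2)) + 1/(2*(y + 1)) - 1/(6*(y - 1)) - 1/(5*(y - 3)).
Integrate each term: A/(y−a) contributes A·log|y−a|.

-log(y - 3)/5 - log(y - 1)/6 + log(y + 1)/2 - 2*log(y + 2)/15 + C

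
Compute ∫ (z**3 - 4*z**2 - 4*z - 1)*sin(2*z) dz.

Use integration by parts with u = z**3 - 4*z**2 - 4*z - 1, dv = sin(2*z) dz, so v = -cos(2*z)/2.
Apply parts 3 times (tabular method): alternate signs, differentiate u down to 0, integrate dv up.

-z**3*cos(2*z)/2 + 3*z**2*sin(2*z)/4 + 2*z**2*cos(2*z) - 2*z*sin(2*z) + 11*z*cos(2*z)/4 - 11*sin(2*z)/8 - cos(2*z)/2 + C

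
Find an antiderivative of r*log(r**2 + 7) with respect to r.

r**2*log(r**2 + 7)/2 - r**2/2 + 7*log(r**2 + 7)/2 + C

Let u = r**2 + 7, so du = (2*r) dr.
The integral becomes (1/2)·∫ log(u) du; integrate by parts with u′=log(u), dv′=du.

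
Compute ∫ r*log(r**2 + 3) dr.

r**2*log(r**2 + 3)/2 - r**2/2 + 3*log(r**2 + 3)/2 + C

Let u = r**2 + 3, so du = (2*r) dr.
The integral becomes (1/2)·∫ log(u) du; integrate by parts with u′=log(u), dv′=du.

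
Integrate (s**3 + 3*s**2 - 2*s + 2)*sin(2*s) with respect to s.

Use integration by parts with u = s**3 + 3*s**2 - 2*s + 2, dv = sin(2*s) ds, so v = -cos(2*s)/2.
Apply parts 3 times (tabular method): alternate signs, differentiate u down to 0, integrate dv up.

-s**3*cos(2*s)/2 + 3*s**2*sin(2*s)/4 - 3*s**2*cos(2*s)/2 + 3*s*sin(2*s)/2 + 7*s*cos(2*s)/4 - 7*sin(2*s)/8 - cos(2*s)/4 + C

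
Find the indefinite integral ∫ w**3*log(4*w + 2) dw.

w**4*log(4*w + 2)/4 - w**4/16 + w**3/24 - w**2/32 + w/32 - log(2*w + 1)/64 + C

Use integration by parts with u = log(4*w + 2), dv = w**3 dw.
Then du = 4/(4*w + 2) dw and v = w**4/4.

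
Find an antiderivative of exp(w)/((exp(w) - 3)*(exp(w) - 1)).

Let u = e^w, du = e^w dw.
The integral becomes ∫ du/((u-3)(u-1)); decompose into partial fractions.

log(exp(w) - 3)/2 - log(exp(w) - 1)/2 + C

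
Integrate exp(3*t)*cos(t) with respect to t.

Let I denote the integral. Integrate by parts with u = cos(t), dv = exp(3*t) dt, so v = exp(3*t)/3: I = exp(3*t)*cos(t)/3 + (1/3)·∫ exp(3*t)*sin(t) dt.
Apply parts again with u = sin(t), dv = exp(3*t) dt: ∫ exp(3*t)*sin(t) dt = exp(3*t)*sin(t)/3 − (1/3)·I. Substituting back brings back I: I = exp(3*t)*sin(t)/9 + exp(3*t)*cos(t)/3 − (1/9)·I.
Solving for I: (1 + 1/9)·I equals the remaining terms, so I = (9/10)·(exp(3*t)*sin(t)/9 + exp(3*t)*cos(t)/3).

exp(3*t)*sin(t)/10 + 3*exp(3*t)*cos(t)/10 + C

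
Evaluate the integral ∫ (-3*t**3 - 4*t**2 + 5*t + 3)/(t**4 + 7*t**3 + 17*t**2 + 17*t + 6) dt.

17*log(t + 1)/4 + log(t + 2) - 33*log(t + 3)/4 + 3/(2*t + 2) + C

Factor the denominator: (t + 1)**2*(t + 2)*(t + 3).
Partial-fraction decomposition: -33/(4*(t + 3)) + 1/(t + 2) + 17/(4*(t + 1)) - 3/(2*(t + 1)**2).
Integrate each term; A/(t−a) gives A·log|t−a|; A/(t−a)² gives −A/(t−a).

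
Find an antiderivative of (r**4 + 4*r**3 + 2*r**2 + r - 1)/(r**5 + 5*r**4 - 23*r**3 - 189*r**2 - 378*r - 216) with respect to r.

2237*log(r - 6)/5670 + log(r + 1)/28 - 107*log(r + 3)/324 + 9*log(r + 4)/10 + 13/(18*r + 54) + C

Factor the denominator: (r - 6)*(r + 1)*(r + 3)**2*(r + 4).
Partial-fraction decomposition: 9/(10*(r + 4)) - 107/(324*(r + 3)) - 13/(18*(r + 3)**2) + 1/(28*(r + 1)) + 2237/(5670*(r - 6)).
Integrate each term; A/(r−a) gives A·log|r−a|; A/(r−a)² gives −A/(r−a).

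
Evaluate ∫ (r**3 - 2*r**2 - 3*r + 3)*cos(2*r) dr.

r**3*sin(2*r)/2 - r**2*sin(2*r) + 3*r**2*cos(2*r)/4 - 9*r*sin(2*r)/4 - r*cos(2*r) + 2*sin(2*r) - 9*cos(2*r)/8 + C

Use integration by parts with u = r**3 - 2*r**2 - 3*r + 3, dv = cos(2*r) dr, so v = sin(2*r)/2.
Apply parts 3 times (tabular method): alternate signs, differentiate u down to 0, integrate dv up.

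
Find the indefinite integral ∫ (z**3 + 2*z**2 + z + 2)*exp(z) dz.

(z**3 - z**2 + 3*z - 1)*exp(z) + C

Use integration by parts with u = z**3 + 2*z**2 + z + 2, dv = exp(z) dz, so v = exp(z).
Apply parts 3 times (tabular method): alternate signs, differentiate u down to 0, integrate dv up.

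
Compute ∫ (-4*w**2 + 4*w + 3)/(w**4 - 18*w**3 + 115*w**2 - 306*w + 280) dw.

Factor the denominator: (w - 7)*(w - 5)*(w - 4)*(w - 2).
Partial-fraction decomposition: 1/(6*(w - 2)) - 15/(2*(w - 4)) + 77/(6*(w - 5)) - 11/(2*(w - 7)).
Integrate each term: A/(w−a) contributes A·log|w−a|.

-11*log(w - 7)/2 + 77*log(w - 5)/6 - 15*log(w - 4)/2 + log(w - 2)/6 + C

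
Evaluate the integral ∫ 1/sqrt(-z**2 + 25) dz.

Substitute z = 5·sin(θ), so dz = 5·cos(θ) dθ and the radical becomes sqrt(-z**2 + 25) = 5·cos(θ) by the Pythagorean identity.
Integrate the resulting trig expression in θ, then back-substitute θ = asin(z/5), sin(θ) = z/5, cos(θ) = sqrt(-z**2 + 25)/5 (absorbing any constant into C).

asin(z/5) + C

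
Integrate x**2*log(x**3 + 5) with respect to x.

x**3*log(x**3 + 5)/3 - x**3/3 + 5*log(x**3 + 5)/3 + C

Let u = x**3 + 5, so du = (3*x**2) dx.
The integral becomes (1/3)·∫ log(u) du; integrate by parts with u′=log(u), dv′=du.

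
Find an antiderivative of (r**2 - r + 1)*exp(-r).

Use integration by parts with u = r**2 - r + 1, dv = exp(-r) dr, so v = -exp(-r).
Apply parts 2 times (tabular method): alternate signs, differentiate u down to 0, integrate dv up.

(-r**2 - r - 2)*exp(-r) + C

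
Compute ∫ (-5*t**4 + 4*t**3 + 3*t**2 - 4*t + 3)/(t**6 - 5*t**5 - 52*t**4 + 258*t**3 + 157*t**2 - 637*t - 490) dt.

-10511*log(t - 7)/8960 + 2567*log(t - 5)/2592 - 41*log(t - 2)/1215 - 539*log(t + 1)/20736 + 13199*log(t + 7)/54432 + 1/(864*t + 864) + C

Factor the denominator: (t - 7)*(t - 5)*(t - 2)*(t + 1)**2*(t + 7).
Partial-fraction decomposition: 13199/(54432*(t + 7)) - 539/(20736*(t + 1)) - 1/(864*(t + 1)**2) - 41/(1215*(t - 2)) + 2567/(2592*(t - 5)) - 10511/(8960*(t - 7)).
Integrate each term; A/(t−a) gives A·log|t−a|; A/(t−a)² gives −A/(t−a).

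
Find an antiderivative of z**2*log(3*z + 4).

Use integration by parts with u = log(3*z + 4), dv = z**2 dz.
Then du = 3/(3*z + 4) dz and v = z**3/3.

z**3*log(3*z + 4)/3 - z**3/9 + 2*z**2/9 - 16*z/27 + 64*log(3*z + 4)/81 + C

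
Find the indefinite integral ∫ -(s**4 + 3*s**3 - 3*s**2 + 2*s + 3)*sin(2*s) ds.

s**4*cos(2*s)/2 - s**3*sin(2*s) + 3*s**3*cos(2*s)/2 - 9*s**2*sin(2*s)/4 - 3*s**2*cos(2*s) + 3*s*sin(2*s) - 5*s*cos(2*s)/4 + 5*sin(2*s)/8 + 3*cos(2*s) + C

Use integration by parts with u = s**4 + 3*s**3 - 3*s**2 + 2*s + 3, dv = -sin(2*s) ds, so v = cos(2*s)/2.
Apply parts 4 times (tabular method): alternate signs, differentiate u down to 0, integrate dv up.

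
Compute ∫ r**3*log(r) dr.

r**4*log(r)/4 - r**4/16 + C

Use integration by parts with u = log(r), dv = r**3 dr.
Then du = 1/r dr and v = r**4/4.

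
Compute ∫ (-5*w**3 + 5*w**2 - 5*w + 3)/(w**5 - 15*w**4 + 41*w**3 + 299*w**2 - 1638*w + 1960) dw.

Factor the denominator: (w - 7)**2*(w - 4)*(w - 2)*(w + 5).
Partial-fraction decomposition: 389/(4536*(w + 5)) + 27/(350*(w - 2)) - 257/(162*(w - 4)) + 7687/(5400*(w - 7)) - 751/(90*(w - 7)**2).
Integrate each term; A/(w−a) gives A·log|w−a|; A/(w−a)² gives −A/(w−a).

7687*log(w - 7)/5400 - 257*log(w - 4)/162 + 27*log(w - 2)/350 + 389*log(w + 5)/4536 + 751/(90*w - 630) + C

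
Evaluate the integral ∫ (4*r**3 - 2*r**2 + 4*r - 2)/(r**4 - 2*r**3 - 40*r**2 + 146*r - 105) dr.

39*log(r - 5)/8 - 5*log(r - 3)/2 + log(r - 1)/16 + 25*log(r + 7)/16 + C

Factor the denominator: (r - 5)*(r - 3)*(r - 1)*(r + 7).
Partial-fraction decomposition: 25/(16*(r + 7)) + 1/(16*(r - 1)) - 5/(2*(r - 3)) + 39/(8*(r - 5)).
Integrate each term: A/(r−a) contributes A·log|r−a|.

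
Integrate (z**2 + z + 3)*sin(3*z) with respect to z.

-z**2*cos(3*z)/3 + 2*z*sin(3*z)/9 - z*cos(3*z)/3 + sin(3*z)/9 - 25*cos(3*z)/27 + C

Use integration by parts with u = z**2 + z + 3, dv = sin(3*z) dz, so v = -cos(3*z)/3.
Apply parts 2 times (tabular method): alternate signs, differentiate u down to 0, integrate dv up.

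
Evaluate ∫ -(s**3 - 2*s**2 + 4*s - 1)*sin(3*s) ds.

s**3*cos(3*s)/3 - s**2*sin(3*s)/3 - 2*s**2*cos(3*s)/3 + 4*s*sin(3*s)/9 + 10*s*cos(3*s)/9 - 10*sin(3*s)/27 - 5*cos(3*s)/27 + C

Use integration by parts with u = s**3 - 2*s**2 + 4*s - 1, dv = -sin(3*s) ds, so v = cos(3*s)/3.
Apply parts 3 times (tabular method): alternate signs, differentiate u down to 0, integrate dv up.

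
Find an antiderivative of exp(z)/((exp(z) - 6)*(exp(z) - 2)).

Let u = e^z, du = e^z dz.
The integral becomes ∫ du/((u-6)(u-2)); decompose into partial fractions.

log(exp(z) - 6)/4 - log(exp(z) - 2)/4 + C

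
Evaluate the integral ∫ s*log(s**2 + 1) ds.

Let u = s**2 + 1, so du = (2*s) ds.
The integral becomes (1/2)·∫ log(u) du; integrate by parts with u′=log(u), dv′=du.

s**2*log(s**2 + 1)/2 - s**2/2 + log(s**2 + 1)/2 + C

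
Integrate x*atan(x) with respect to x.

Use integration by parts with u = arctan(x), dv = x dx.
Then du = 1/(x**2 + 1) dx.

x**2*atan(x)/2 - x/2 + atan(x)/2 + C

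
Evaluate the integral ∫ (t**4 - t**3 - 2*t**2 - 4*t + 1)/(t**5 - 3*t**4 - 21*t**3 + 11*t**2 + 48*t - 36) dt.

Factor the denominator: (t - 6)*(t - 1)**2*(t + 2)*(t + 3).
Partial-fraction decomposition: 103/(144*(t + 3)) - 25/(72*(t + 2)) + 61/(720*(t - 1)) + 1/(12*(t - 1)**2) + 197/(360*(t - 6)).
Integrate each term; A/(t−a) gives A·log|t−a|; A/(t−a)² gives −A/(t−a).

197*log(t - 6)/360 + 61*log(t - 1)/720 - 25*log(t + 2)/72 + 103*log(t + 3)/144 - 1/(12*t - 12) + C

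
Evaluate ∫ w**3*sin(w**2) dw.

-w**2*cos(w**2)/2 + sin(w**2)/2 + C

Let u = w², du = 2w dw; rewrite as (1/2)∫ u^1·sin(1u) du.
Now integrate by parts 1 time.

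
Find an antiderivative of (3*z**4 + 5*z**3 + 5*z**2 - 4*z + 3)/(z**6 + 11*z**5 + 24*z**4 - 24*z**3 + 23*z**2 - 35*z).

-3*log(z)/35 + log(z - 1)/8 + 233*log(z + 5)/260 - 1441*log(z + 7)/1400 + 61*log(z**2 + 1)/1300 + 49*atan(z)/325 + C

Factor the denominator: z*(z - 1)*(z + 5)*(z + 7)*(z**2 + 1).
Partial-fraction decomposition: (61*z + 98)/(650*(z**2 + 1)) - 1441/(1400*(z + 7)) + 233/(260*(z + 5)) + 1/(8*(z - 1)) - 3/(35*z).
Integrate each term; A/(z−a) gives A·log|z−a|; the (Bz+D)/(z²+p²) term gives a log and an atan.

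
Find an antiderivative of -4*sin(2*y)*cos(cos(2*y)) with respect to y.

Let u = cos(2*y), so du = (-2*sin(2*y)) dy.
Rewriting, the integral becomes 2·∫ cos(u) du = 2·sin(u).
Substituting back, u = cos(2*y).

2*sin(cos(2*y)) + C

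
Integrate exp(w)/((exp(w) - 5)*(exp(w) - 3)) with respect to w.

Let u = e^w, du = e^w dw.
The integral becomes ∫ du/((u-5)(u-3)); decompose into partial fractions.

log(exp(w) - 5)/2 - log(exp(w) - 3)/2 + C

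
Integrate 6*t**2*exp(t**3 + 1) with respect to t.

2*exp(t**3 + 1) + C

Let u = t**3 + 1, so du = (3*t**2) dt.
Rewriting, the integral becomes 2·∫ e^u du = 2·e^u.
Substituting back, u = t**3 + 1.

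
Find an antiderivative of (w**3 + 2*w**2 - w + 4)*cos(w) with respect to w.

Use integration by parts with u = w**3 + 2*w**2 - w + 4, dv = cos(w) dw, so v = sin(w).
Apply parts 3 times (tabular method): alternate signs, differentiate u down to 0, integrate dv up.

w**3*sin(w) + 2*w**2*sin(w) + 3*w**2*cos(w) - 7*w*sin(w) + 4*w*cos(w) - 7*cos(w) + C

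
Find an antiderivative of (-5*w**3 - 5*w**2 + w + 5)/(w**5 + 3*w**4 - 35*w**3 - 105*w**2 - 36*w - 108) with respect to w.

-1249*log(w - 6)/3996 - 46*log(w + 3)/135 + 899*log(w + 6)/1332 - 2*log(w**2 + 1)/185 - 18*atan(w)/185 + C

Factor the denominator: (w - 6)*(w + 3)*(w + 6)*(w**2 + 1).
Partial-fraction decomposition: -2*(2*w + 9)/(185*(w**2 + 1)) + 899/(1332*(w + 6)) - 46/(135*(w + 3)) - 1249/(3996*(w - 6)).
Integrate each term; A/(w−a) gives A·log|w−a|; the (Bw+D)/(w²+p²) term gives a log and an atan.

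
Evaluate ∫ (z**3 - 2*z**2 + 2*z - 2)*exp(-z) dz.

(-z**3 - z**2 - 4*z - 2)*exp(-z) + C

Use integration by parts with u = z**3 - 2*z**2 + 2*z - 2, dv = exp(-z) dz, so v = -exp(-z).
Apply parts 3 times (tabular method): alternate signs, differentiate u down to 0, integrate dv up.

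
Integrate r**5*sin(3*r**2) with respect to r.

-r**4*cos(3*r**2)/6 + r**2*sin(3*r**2)/9 + cos(3*r**2)/27 + C

Let u = r², du = 2r dr; rewrite as (1/2)∫ u^2·sin(3u) du.
Now integrate by parts 2 times.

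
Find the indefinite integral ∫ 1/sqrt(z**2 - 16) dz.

Substitute z = 4·sec(θ), so dz = 4·sec(θ)*tan(θ) dθ and the radical becomes sqrt(z**2 - 16) = 4·tan(θ) by the Pythagorean identity.
Integrate the resulting trig expression in θ, then back-substitute sec(θ) = z/4, tan(θ) = sqrt(z**2 - 16)/4 (absorbing any constant into C).

log(z + sqrt(z**2 - 16)) + C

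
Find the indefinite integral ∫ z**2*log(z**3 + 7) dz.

z**3*log(z**3 + 7)/3 - z**3/3 + 7*log(z**3 + 7)/3 + C

Let u = z**3 + 7, so du = (3*z**2) dz.
The integral becomes (1/3)·∫ log(u) du; integrate by parts with u′=log(u), dv′=du.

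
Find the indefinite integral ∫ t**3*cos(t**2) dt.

t**2*sin(t**2)/2 + cos(t**2)/2 + C

Let u = t², du = 2t dt; rewrite as (1/2)∫ u^1·cos(1u) du.
Now integrate by parts 1 time.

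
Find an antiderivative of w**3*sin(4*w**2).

Let u = w², du = 2w dw; rewrite as (1/2)∫ u^1·sin(4u) du.
Now integrate by parts 1 time.

-w**2*cos(4*w**2)/8 + sin(4*w**2)/32 + C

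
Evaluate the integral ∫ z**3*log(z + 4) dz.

z**4*log(z + 4)/4 - z**4/16 + z**3/3 - 2*z**2 + 16*z - 64*log(z + 4) + C

Use integration by parts with u = log(z + 4), dv = z**3 dz.
Then du = 1/(z + 4) dz and v = z**4/4.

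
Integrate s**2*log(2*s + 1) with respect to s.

Use integration by parts with u = log(2*s + 1), dv = s**2 ds.
Then du = 2/(2*s + 1) ds and v = s**3/3.

s**3*log(2*s + 1)/3 - s**3/9 + s**2/12 - s/12 + log(2*s + 1)/24 + C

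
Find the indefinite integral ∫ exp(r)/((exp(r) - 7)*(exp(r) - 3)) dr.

log(exp(r) - 7)/4 - log(exp(r) - 3)/4 + C

Let u = e^r, du = e^r dr.
The integral becomes ∫ du/((u-7)(u-3)); decompose into partial fractions.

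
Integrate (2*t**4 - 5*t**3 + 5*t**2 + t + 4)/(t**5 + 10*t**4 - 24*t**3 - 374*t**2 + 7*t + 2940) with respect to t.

Factor the denominator: (t - 5)*(t - 3)*(t + 4)*(t + 7)**2.
Partial-fraction decomposition: 1117/(7200*(t + 7)) - 751/(40*(t + 7)**2) + 304/(189*(t + 4)) - 79/(1400*(t - 3)) + 253/(864*(t - 5)).
Integrate each term; A/(t−a) gives A·log|t−a|; A/(t−a)² gives −A/(t−a).

253*log(t - 5)/864 - 79*log(t - 3)/1400 + 304*log(t + 4)/189 + 1117*log(t + 7)/7200 + 751/(40*t + 280) + C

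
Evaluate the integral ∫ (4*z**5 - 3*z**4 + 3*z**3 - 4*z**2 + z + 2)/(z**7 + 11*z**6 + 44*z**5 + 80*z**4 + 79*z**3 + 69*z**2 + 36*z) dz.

Factor the denominator: z*(z + 1)*(z + 3)**2*(z + 4)*(z**2 + 1).
Partial-fraction decomposition: -(49*z + 93)/(1700*(z**2 + 1)) - 2561/(102*(z + 4)) + 44171/(1800*(z + 3)) - 1333/(60*(z + 3)**2) + 13/(24*(z + 1)) + 1/(18*z).
Integrate each term; A/(z−a) gives A·log|z−a|; the (Bz+D)/(z²+p²) term gives a log and an atan.

log(z)/18 + 13*log(z + 1)/24 + 44171*log(z + 3)/1800 - 2561*log(z + 4)/102 - 49*log(z**2 + 1)/3400 - 93*atan(z)/1700 + 1333/(60*z + 180) + C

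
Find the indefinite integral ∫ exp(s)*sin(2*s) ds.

exp(s)*sin(2*s)/5 - 2*exp(s)*cos(2*s)/5 + C

Let I denote the integral. Integrate by parts with u = sin(2*s), dv = exp(s) ds, so v = exp(s): I = exp(s)*sin(2*s) − 2·∫ exp(s)*cos(2*s) ds.
Apply parts again with u = cos(2*s), dv = exp(s) ds: ∫ exp(s)*cos(2*s) ds = exp(s)*cos(2*s) + 2·I. Substituting back brings back I: I = exp(s)*sin(2*s) - 2*exp(s)*cos(2*s) − 4·I.
Solving for I: (1 + 4)·I equals the remaining terms, so I = (1/5)·(exp(s)*sin(2*s) - 2*exp(s)*cos(2*s)).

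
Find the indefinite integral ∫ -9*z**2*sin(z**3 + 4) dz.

Let u = z**3 + 4, so du = (3*z**2) dz.
Rewriting, the integral becomes -3·∫ sin(u) du = -3·-cos(u).
Substituting back, u = z**3 + 4.

3*cos(z**3 + 4) + C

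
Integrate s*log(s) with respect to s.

s**2*log(s)/2 - s**2/4 + C

Use integration by parts with u = log(s), dv = s ds.
Then du = 1/s ds and v = s**2/2.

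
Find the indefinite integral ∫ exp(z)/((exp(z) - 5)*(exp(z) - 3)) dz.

Let u = e^z, du = e^z dz.
The integral becomes ∫ du/((u-5)(u-3)); decompose into partial fractions.

log(exp(z) - 5)/2 - log(exp(z) - 3)/2 + C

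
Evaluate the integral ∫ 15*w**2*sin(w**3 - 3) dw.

-5*cos(w**3 - 3) + C

Let u = w**3 - 3, so du = (3*w**2) dw.
Rewriting, the integral becomes 5·∫ sin(u) du = 5·-cos(u).
Substituting back, u = w**3 - 3.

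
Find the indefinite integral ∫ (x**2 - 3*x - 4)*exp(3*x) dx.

Use integration by parts with u = x**2 - 3*x - 4, dv = exp(3*x) dx, so v = exp(3*x)/3.
Apply parts 2 times (tabular method): alternate signs, differentiate u down to 0, integrate dv up.

(9*x**2 - 33*x - 25)*exp(3*x)/27 + C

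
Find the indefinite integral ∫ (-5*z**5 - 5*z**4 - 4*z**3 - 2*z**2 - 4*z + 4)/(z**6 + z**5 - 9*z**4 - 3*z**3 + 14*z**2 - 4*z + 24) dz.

-53*log(z - 2)/20 + 29*log(z + 2)/20 - 458*log(z + 3)/125 - 17*log(z**2 + 1)/250 + 6*atan(z)/125 + 71/(25*z - 50) + C

Factor the denominator: (z - 2)**2*(z + 2)*(z + 3)*(z**2 + 1).
Partial-fraction decomposition: -(17*z - 6)/(125*(z**2 + 1)) - 458/(125*(z + 3)) + 29/(20*(z + 2)) - 53/(20*(z - 2)) - 71/(25*(z - 2)**2).
Integrate each term; A/(z−a) gives A·log|z−a|; the (Bz+D)/(z²+p²) term gives a log and an atan.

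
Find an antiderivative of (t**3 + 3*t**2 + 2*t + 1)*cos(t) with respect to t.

t**3*sin(t) + 3*t**2*sin(t) + 3*t**2*cos(t) - 4*t*sin(t) + 6*t*cos(t) - 5*sin(t) - 4*cos(t) + C

Use integration by parts with u = t**3 + 3*t**2 + 2*t + 1, dv = cos(t) dt, so v = sin(t).
Apply parts 3 times (tabular method): alternate signs, differentiate u down to 0, integrate dv up.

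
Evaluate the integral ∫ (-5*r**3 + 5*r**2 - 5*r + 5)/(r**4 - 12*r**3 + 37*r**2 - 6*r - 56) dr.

Factor the denominator: (r - 7)*(r - 4)*(r - 2)*(r + 1).
Partial-fraction decomposition: -1/(6*(r + 1)) - 5/(6*(r - 2)) + 17/(2*(r - 4)) - 25/(2*(r - 7)).
Integrate each term: A/(r−a) contributes A·log|r−a|.

-25*log(r - 7)/2 + 17*log(r - 4)/2 - 5*log(r - 2)/6 - log(r + 1)/6 + C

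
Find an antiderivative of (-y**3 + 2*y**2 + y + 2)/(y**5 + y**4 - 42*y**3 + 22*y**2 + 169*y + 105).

-17*log(y - 5)/216 + log(y - 3)/80 - 5*log(y + 1)/144 + 109*log(y + 7)/1080 - 1/(36*y + 36) + C

Factor the denominator: (y - 5)*(y - 3)*(y + 1)**2*(y + 7).
Partial-fraction decomposition: 109/(1080*(y + 7)) - 5/(144*(y + 1)) + 1/(36*(y + 1)**2) + 1/(80*(y - 3)) - 17/(216*(y - 5)).
Integrate each term; A/(y−a) gives A·log|y−a|; A/(y−a)² gives −A/(y−a).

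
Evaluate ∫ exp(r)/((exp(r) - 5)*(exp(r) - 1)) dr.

log(exp(r) - 5)/4 - log(exp(r) - 1)/4 + C

Let u = e^r, du = e^r dr.
The integral becomes ∫ du/((u-5)(u-1)); decompose into partial fractions.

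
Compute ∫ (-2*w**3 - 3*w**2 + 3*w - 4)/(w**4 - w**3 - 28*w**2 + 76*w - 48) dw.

Factor the denominator: (w - 4)*(w - 2)*(w - 1)*(w + 6).
Partial-fraction decomposition: -151/(280*(w + 6)) - 2/(7*(w - 1)) + 13/(8*(w - 2)) - 14/(5*(w - 4)).
Integrate each term: A/(w−a) contributes A·log|w−a|.

-14*log(w - 4)/5 + 13*log(w - 2)/8 - 2*log(w - 1)/7 - 151*log(w + 6)/280 + C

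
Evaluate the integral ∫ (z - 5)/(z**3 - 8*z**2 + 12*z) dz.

-5*log(z)/12 + log(z - 6)/24 + 3*log(z - 2)/8 + C

Factor the denominator: z*(z - 6)*(z - 2).
Partial-fraction decomposition: 3/(8*(z - 2)) + 1/(24*(z - 6)) - 5/(12*z).
Integrate each term: A/(z−a) contributes A·log|z−a|.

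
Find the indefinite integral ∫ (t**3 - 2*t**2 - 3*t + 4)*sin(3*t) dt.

-t**3*cos(3*t)/3 + t**2*sin(3*t)/3 + 2*t**2*cos(3*t)/3 - 4*t*sin(3*t)/9 + 11*t*cos(3*t)/9 - 11*sin(3*t)/27 - 40*cos(3*t)/27 + C

Use integration by parts with u = t**3 - 2*t**2 - 3*t + 4, dv = sin(3*t) dt, so v = -cos(3*t)/3.
Apply parts 3 times (tabular method): alternate signs, differentiate u down to 0, integrate dv up.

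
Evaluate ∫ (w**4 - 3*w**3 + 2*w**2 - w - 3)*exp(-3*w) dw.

Use integration by parts with u = w**4 - 3*w**3 + 2*w**2 - w - 3, dv = exp(-3*w) dw, so v = -exp(-3*w)/3.
Apply parts 4 times (tabular method): alternate signs, differentiate u down to 0, integrate dv up.

(-27*w**4 + 45*w**3 - 9*w**2 + 21*w + 88)*exp(-3*w)/81 + C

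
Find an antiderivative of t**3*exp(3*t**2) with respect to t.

(3*t**2 - 1)*exp(3*t**2)/18 + C

Let u = t², du = 2t dt; rewrite as (1/2)∫ u^1·exp(3u) du.
Now integrate by parts 1 time.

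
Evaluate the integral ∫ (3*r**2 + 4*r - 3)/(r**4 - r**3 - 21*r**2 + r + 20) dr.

Factor the denominator: (r - 5)*(r - 1)*(r + 1)*(r + 4).
Partial-fraction decomposition: -29/(135*(r + 4)) - 1/(9*(r + 1)) - 1/(10*(r - 1)) + 23/(54*(r - 5)).
Integrate each term: A/(r−a) contributes A·log|r−a|.

23*log(r - 5)/54 - log(r - 1)/10 - log(r + 1)/9 - 29*log(r + 4)/135 + C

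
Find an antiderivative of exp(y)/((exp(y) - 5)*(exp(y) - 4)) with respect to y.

log(exp(y) - 5) - log(exp(y) - 4) + C

Let u = e^y, du = e^y dy.
The integral becomes ∫ du/((u-4)(u-5)); decompose into partial fractions.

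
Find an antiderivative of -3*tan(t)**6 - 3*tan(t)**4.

-3*tan(t)**5/5 + C

Let u = tan(t), so du = (tan(t)**2 + 1) dt.
Rewriting, the integral becomes -3·∫ u^4 du = -3·u^5/5.
Substituting back, u = tan(t).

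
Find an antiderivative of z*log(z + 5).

z**2*log(z + 5)/2 - z**2/4 + 5*z/2 - 25*log(z + 5)/2 + C

Use integration by parts with u = log(z + 5), dv = z dz.
Then du = 1/(z + 5) dz and v = z**2/2.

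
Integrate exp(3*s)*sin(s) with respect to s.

3*exp(3*s)*sin(s)/10 - exp(3*s)*cos(s)/10 + C

Let I denote the integral. Integrate by parts with u = sin(s), dv = exp(3*s) ds, so v = exp(3*s)/3: I = exp(3*s)*sin(s)/3 − (1/3)·∫ exp(3*s)*cos(s) ds.
Apply parts again with u = cos(s), dv = exp(3*s) ds: ∫ exp(3*s)*cos(s) ds = exp(3*s)*cos(s)/3 + (1/3)·I. Substituting back brings back I: I = exp(3*s)*sin(s)/3 - exp(3*s)*cos(s)/9 − (1/9)·I.
Solving for I: (1 + 1/9)·I equals the remaining terms, so I = (9/10)·(exp(3*s)*sin(s)/3 - exp(3*s)*cos(s)/9).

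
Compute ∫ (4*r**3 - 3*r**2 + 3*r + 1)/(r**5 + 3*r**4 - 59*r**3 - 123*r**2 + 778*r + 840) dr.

Factor the denominator: (r - 6)*(r - 4)*(r + 1)*(r + 5)*(r + 7).
Partial-fraction decomposition: -513/(572*(r + 7)) + 589/(792*(r + 5)) - 3/(280*(r + 1)) - 221/(990*(r - 4)) + 775/(2002*(r - 6)).
Integrate each term: A/(r−a) contributes A·log|r−a|.

775*log(r - 6)/2002 - 221*log(r - 4)/990 - 3*log(r + 1)/280 + 589*log(r + 5)/792 - 513*log(r + 7)/572 + C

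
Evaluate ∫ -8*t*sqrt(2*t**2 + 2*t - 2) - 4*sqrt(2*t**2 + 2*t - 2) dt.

-4*(2*t**2 + 2*t - 2)**(3/2)/3 + C

Let u = 2*t**2 + 2*t - 2, so du = (4*t + 2) dt.
Rewriting, the integral becomes -2·∫ √u du = -2·(2/3)u^(3/2).
Substituting back, u = 2*t**2 + 2*t - 2.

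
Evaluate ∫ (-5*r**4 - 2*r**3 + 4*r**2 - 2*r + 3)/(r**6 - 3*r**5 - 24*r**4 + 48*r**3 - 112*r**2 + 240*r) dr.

Factor the denominator: r*(r - 6)*(r - 2)*(r + 5)*(r**2 + 4).
Partial-fraction decomposition: 3*(311*r - 424)/(4640*(r**2 + 4)) + 2762/(11165*(r + 5)) + 81/(448*(r - 2)) - 2259/(3520*(r - 6)) + 1/(80*r).
Integrate each term; A/(r−a) gives A·log|r−a|; the (Br+D)/(r²+p²) term gives a log and an atan.

log(r)/80 - 2259*log(r - 6)/3520 + 81*log(r - 2)/448 + 2762*log(r + 5)/11165 + 933*log(r**2 + 4)/9280 - 159*atan(r/2)/1160 + C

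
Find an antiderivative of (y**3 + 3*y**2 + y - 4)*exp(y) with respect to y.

Use integration by parts with u = y**3 + 3*y**2 + y - 4, dv = exp(y) dy, so v = exp(y).
Apply parts 3 times (tabular method): alternate signs, differentiate u down to 0, integrate dv up.

(y**3 + y - 5)*exp(y) + C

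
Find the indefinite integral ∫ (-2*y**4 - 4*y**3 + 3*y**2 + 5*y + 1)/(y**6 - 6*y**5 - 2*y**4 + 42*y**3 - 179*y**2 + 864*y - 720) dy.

Factor the denominator: (y - 5)*(y - 4)*(y - 1)*(y + 4)*(y**2 + 9).
Partial-fraction decomposition: (38*y + 43)/(250*(y**2 + 9)) + 227/(9000*(y + 4)) + 1/(200*(y - 1)) + 233/(200*(y - 4)) - 97/(72*(y - 5)).
Integrate each term; A/(y−a) gives A·log|y−a|; the (By+D)/(y²+p²) term gives a log and an atan.

-97*log(y - 5)/72 + 233*log(y - 4)/200 + log(y - 1)/200 + 227*log(y + 4)/9000 + 19*log(y**2 + 9)/250 + 43*atan(y/3)/750 + C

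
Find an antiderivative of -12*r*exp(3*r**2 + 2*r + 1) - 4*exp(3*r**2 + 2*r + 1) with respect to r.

-2*exp(3*r**2 + 2*r + 1) + C

Let u = 3*r**2 + 2*r + 1, so du = (6*r + 2) dr.
Rewriting, the integral becomes -2·∫ e^u du = -2·e^u.
Substituting back, u = 3*r**2 + 2*r + 1.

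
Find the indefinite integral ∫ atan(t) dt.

Use integration by parts with u = arctan(t), dv = dt.
Then du = 1/(t**2 + 1) dt.

t*atan(t) - log(t**2 + 1)/2 + C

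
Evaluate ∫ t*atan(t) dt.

Use integration by parts with u = arctan(t), dv = t dt.
Then du = 1/(t**2 + 1) dt.

t**2*atan(t)/2 - t/2 + atan(t)/2 + C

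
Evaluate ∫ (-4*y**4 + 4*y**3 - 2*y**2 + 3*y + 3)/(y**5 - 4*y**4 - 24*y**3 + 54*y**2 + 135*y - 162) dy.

-1457*log(y - 6)/405 + 37*log(y - 3)/36 + log(y - 1)/40 - 943*log(y + 3)/648 - 19/(9*y + 27) + C

Factor the denominator: (y - 6)*(y - 3)*(y - 1)*(y + 3)**2.
Partial-fraction decomposition: -943/(648*(y + 3)) + 19/(9*(y + 3)**2) + 1/(40*(y - 1)) + 37/(36*(y - 3)) - 1457/(405*(y - 6)).
Integrate each term; A/(y−a) gives A·log|y−a|; A/(y−a)² gives −A/(y−a).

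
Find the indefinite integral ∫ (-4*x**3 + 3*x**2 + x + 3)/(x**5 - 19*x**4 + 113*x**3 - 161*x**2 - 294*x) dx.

Factor the denominator: x*(x - 7)**2*(x - 6)*(x + 1).
Partial-fraction decomposition: 9/(448*(x + 1)) - 249/(14*(x - 6)) + 55745/(3136*(x - 7)) - 1215/(56*(x - 7)**2) - 1/(98*x).
Integrate each term; A/(x−a) gives A·log|x−a|; A/(x−a)² gives −A/(x−a).

-log(x)/98 + 55745*log(x - 7)/3136 - 249*log(x - 6)/14 + 9*log(x + 1)/448 + 1215/(56*x - 392) + C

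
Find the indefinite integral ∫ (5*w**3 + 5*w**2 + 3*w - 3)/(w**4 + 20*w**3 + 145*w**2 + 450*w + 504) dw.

-17*log(w + 3)/2 + 85*log(w + 4)/2 - 307*log(w + 6)/2 + 249*log(w + 7)/2 + C

Factor the denominator: (w + 3)*(w + 4)*(w + 6)*(w + 7).
Partial-fraction decomposition: 249/(2*(w + 7)) - 307/(2*(w + 6)) + 85/(2*(w + 4)) - 17/(2*(w + 3)).
Integrate each term: A/(w−a) contributes A·log|w−a|.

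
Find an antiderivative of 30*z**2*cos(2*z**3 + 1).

5*sin(2*z**3 + 1) + C

Let u = 2*z**3 + 1, so du = (6*z**2) dz.
Rewriting, the integral becomes 5·∫ cos(u) du = 5·sin(u).
Substituting back, u = 2*z**3 + 1.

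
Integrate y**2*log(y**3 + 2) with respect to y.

y**3*log(y**3 + 2)/3 - y**3/3 + 2*log(y**3 + 2)/3 + C

Let u = y**3 + 2, so du = (3*y**2) dy.
The integral becomes (1/3)·∫ log(u) du; integrate by parts with u′=log(u), dv′=du.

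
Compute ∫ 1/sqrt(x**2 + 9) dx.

Substitute x = 3·tan(θ), so dx = 3·sec(θ)^2 dθ and the radical becomes sqrt(x**2 + 9) = 3·sec(θ) by the Pythagorean identity.
Integrate the resulting trig expression in θ, then back-substitute tan(θ) = x/3, sec(θ) = sqrt(x**2 + 9)/3 (absorbing any constant into C).

log(x + sqrt(x**2 + 9)) + C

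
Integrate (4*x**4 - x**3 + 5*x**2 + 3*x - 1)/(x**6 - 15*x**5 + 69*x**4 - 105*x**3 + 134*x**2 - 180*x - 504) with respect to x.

Factor the denominator: (x - 7)*(x - 6)*(x - 3)*(x + 1)*(x**2 + 4).
Partial-fraction decomposition: -(647*x + 3098)/(27560*(x**2 + 4)) - 3/(560*(x + 1)) + 175/(312*(x - 3)) - 1033/(168*(x - 6)) + 4763/(848*(x - 7)).
Integrate each term; A/(x−a) gives A·log|x−a|; the (Bx+D)/(x²+p²) term gives a log and an atan.

4763*log(x - 7)/848 - 1033*log(x - 6)/168 + 175*log(x - 3)/312 - 3*log(x + 1)/560 - 647*log(x**2 + 4)/55120 - 1549*atan(x/2)/27560 + C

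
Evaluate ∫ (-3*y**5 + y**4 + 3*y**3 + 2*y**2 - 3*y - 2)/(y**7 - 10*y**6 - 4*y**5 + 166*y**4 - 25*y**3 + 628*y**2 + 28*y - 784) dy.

Factor the denominator: (y - 7)**2*(y - 1)*(y + 1)*(y + 4)*(y**2 + 4).
Partial-fraction decomposition: 3*(2467*y - 698)/(140450*(y**2 + 4)) + 1589/(18150*(y + 4)) - 1/(480*(y + 1)) - 1/(900*(y - 1)) - 13415425/(97888032*(y - 7)) - 11729/(6996*(y - 7)**2).
Integrate each term; A/(y−a) gives A·log|y−a|; the (By+D)/(y²+p²) term gives a log and an atan.

-13415425*log(y - 7)/97888032 - log(y - 1)/900 - log(y + 1)/480 + 1589*log(y + 4)/18150 + 7401*log(y**2 + 4)/280900 - 1047*atan(y/2)/140450 + 11729/(6996*y - 48972) + C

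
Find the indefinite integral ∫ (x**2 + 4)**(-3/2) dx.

Substitute x = 2·tan(θ), so dx = 2·sec(θ)^2 dθ and the radical becomes sqrt(x**2 + 4) = 2·sec(θ) by the Pythagorean identity.
Integrate the resulting trig expression in θ, then back-substitute tan(θ) = x/2, sec(θ) = sqrt(x**2 + 4)/2 (absorbing any constant into C).

x/(4*sqrt(x**2 + 4)) + C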